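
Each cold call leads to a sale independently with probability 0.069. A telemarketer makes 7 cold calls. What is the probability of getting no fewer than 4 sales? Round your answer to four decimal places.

X ~ Binomial(7, 0.069); P(X ≥ 4) = Σ C(7,k) p^k (1−p)^(7−k) over k:
  k=4: C(7,4)·0.069^4·0.931^3 = 0.000640
  k=5: C(7,5)·0.069^5·0.931^2 = 0.000028
  k=6: C(7,6)·0.069^6·0.931^1 = 0.000001
  k=7: C(7,7)·0.069^7·0.931^0 = 0.000000
Total = 0.000669

0.0007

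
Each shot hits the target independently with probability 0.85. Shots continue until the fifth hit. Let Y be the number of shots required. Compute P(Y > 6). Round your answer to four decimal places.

0.2235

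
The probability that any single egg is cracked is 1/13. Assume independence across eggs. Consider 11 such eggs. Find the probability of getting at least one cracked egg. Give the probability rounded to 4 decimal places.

P(at least one) = 1 − P(none) = 1 − (1 − 0.076923)^11
= 1 − 0.414588 = 0.585412

0.5854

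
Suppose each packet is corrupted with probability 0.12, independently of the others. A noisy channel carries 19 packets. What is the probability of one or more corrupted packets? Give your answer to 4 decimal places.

0.9119

P(at least one) = 1 − P(none) = 1 − (1 − 0.12)^19
= 1 − 0.088140 = 0.911860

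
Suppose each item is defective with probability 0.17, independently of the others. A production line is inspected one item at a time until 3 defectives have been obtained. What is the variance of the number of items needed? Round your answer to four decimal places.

86.1592

Y = total items until the third success; negative binomial with r=3, p=0.17.
Var(Y) = r(1−p)/p² = 3·0.83 / 0.17² = 86.159170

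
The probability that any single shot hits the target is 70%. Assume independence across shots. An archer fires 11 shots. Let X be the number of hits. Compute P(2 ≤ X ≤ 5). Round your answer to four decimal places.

0.0782

X ~ Binomial(11, 0.70); P(2 ≤ X ≤ 5) = Σ C(11,k) p^k (1−p)^(11−k) over k:
  k=2: C(11,2)·0.70^2·0.30^9 = 0.000530
  k=3: C(11,3)·0.70^3·0.30^8 = 0.003713
  k=4: C(11,4)·0.70^4·0.30^7 = 0.017328
  k=5: C(11,5)·0.70^5·0.30^6 = 0.056606
Total = 0.078178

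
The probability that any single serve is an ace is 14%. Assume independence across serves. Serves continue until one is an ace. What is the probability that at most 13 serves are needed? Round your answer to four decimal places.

0.8592

Y = number of serves to the first success; geometric, p = 0.14.
P(Y ≤ 13) = 1 − (1−p)^13 = 1 − 0.140760 = 0.859240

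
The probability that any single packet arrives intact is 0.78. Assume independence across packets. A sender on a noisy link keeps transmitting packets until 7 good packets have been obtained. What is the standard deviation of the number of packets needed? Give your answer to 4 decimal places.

Y = total packets until the seventh success; negative binomial with r=7, p=0.78.
SD(Y) = √[r(1−p)/p²] = √(2.531229) = 1.590984

1.5910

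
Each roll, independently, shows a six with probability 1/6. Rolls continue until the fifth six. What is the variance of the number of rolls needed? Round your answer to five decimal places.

150.00000

Y = total rolls until the fifth success; negative binomial with r=5, p=0.166667.
Var(Y) = r(1−p)/p² = 5·0.833333 / 0.166667² = 150.0000000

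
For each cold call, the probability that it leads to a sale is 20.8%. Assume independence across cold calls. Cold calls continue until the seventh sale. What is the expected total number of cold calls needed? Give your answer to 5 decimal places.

33.65385

Y = total cold calls until the seventh success; negative binomial with r=7, p=0.208.
E[Y] = r / p = 7 / 0.208 = 33.6538462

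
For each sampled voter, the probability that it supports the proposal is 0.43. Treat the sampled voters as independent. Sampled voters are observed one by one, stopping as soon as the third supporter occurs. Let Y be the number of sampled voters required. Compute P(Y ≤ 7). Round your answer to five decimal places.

0.64359

Finishing within 7 sampled voters ⇔ at least 3 successes in the first 7. With X ~ Binomial(7, 0.43), P(Y ≤ 7) = 1 − P(X ≤ 2).
  k=0: C(7,0)·0.43^0·0.57^7 = 0.0195490
  k=1: C(7,1)·0.43^1·0.57^6 = 0.1032323
  k=2: C(7,2)·0.43^2·0.57^5 = 0.2336310
1 − 0.3564123 = 0.6435877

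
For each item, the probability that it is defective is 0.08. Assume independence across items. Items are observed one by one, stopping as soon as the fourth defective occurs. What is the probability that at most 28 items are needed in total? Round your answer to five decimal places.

0.18198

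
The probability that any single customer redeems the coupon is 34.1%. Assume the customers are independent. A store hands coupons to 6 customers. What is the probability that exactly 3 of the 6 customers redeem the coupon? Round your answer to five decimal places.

X ~ Binomial(n=6, p=0.341).
P(X=3) = C(6,3) · p^3 · (1−p)^3
= 20 · 0.039652 · 0.28619 = 0.2269600

0.22696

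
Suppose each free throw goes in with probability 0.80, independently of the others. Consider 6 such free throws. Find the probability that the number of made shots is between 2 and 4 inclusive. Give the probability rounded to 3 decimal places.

0.343

X ~ Binomial(6, 0.80); P(2 ≤ X ≤ 4) = Σ C(6,k) p^k (1−p)^(6−k) over k:
  k=2: C(6,2)·0.80^2·0.20^4 = 0.01536
  k=3: C(6,3)·0.80^3·0.20^3 = 0.08192
  k=4: C(6,4)·0.80^4·0.20^2 = 0.24576
Total = 0.34304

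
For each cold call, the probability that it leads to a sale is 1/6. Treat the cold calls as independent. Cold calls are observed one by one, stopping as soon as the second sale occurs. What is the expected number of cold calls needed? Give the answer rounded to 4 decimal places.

Y = total cold calls until the second success; negative binomial with r=2, p=0.166667.
E[Y] = r / p = 2 / 0.166667 = 12.000000

12.0000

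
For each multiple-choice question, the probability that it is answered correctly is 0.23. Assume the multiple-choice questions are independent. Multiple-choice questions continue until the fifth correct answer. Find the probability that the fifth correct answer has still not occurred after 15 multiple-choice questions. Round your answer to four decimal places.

Needing more than 15 multiple-choice questions ⇔ fewer than 5 successes in the first 15. With X ~ Binomial(15, 0.23), P(Y > 15) = P(X ≤ 4).
  k=0: C(15,0)·0.23^0·0.77^15 = 0.019832
  k=1: C(15,1)·0.23^1·0.77^14 = 0.088857
  k=2: C(15,2)·0.23^2·0.77^13 = 0.185791
  k=3: C(15,3)·0.23^3·0.77^12 = 0.240483
  k=4: C(15,4)·0.23^4·0.77^11 = 0.215497
P(X ≤ 4) = 0.750459

0.7505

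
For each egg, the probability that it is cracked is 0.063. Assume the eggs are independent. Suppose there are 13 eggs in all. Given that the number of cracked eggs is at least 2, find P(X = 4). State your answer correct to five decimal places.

0.03204

X ~ Binomial(13, 0.063). Want P(X=4 | X≥2) = P(X=4) / P(X≥2).
P(X=4) = C(13,4)·0.063^4·0.937^9 = 0.0062708
P(X≥2) = 1 − 0.4291555 − 0.3751103 = 0.1957342
Ratio = 0.0062708 / 0.1957342 = 0.0320374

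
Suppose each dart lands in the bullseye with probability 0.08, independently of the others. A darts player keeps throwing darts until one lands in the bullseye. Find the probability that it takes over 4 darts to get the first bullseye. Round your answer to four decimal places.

0.7164

Y = number of darts to the first success; geometric, p = 0.08.
P(Y > 4) = P(first 4 all fail) = (1−p)^4 = 0.716393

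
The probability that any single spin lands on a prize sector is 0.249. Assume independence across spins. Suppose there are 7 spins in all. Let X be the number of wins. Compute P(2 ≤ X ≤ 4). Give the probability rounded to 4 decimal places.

X ~ Binomial(7, 0.249); P(2 ≤ X ≤ 4) = Σ C(7,k) p^k (1−p)^(7−k) over k:
  k=2: C(7,2)·0.249^2·0.751^5 = 0.311041
  k=3: C(7,3)·0.249^3·0.751^4 = 0.171880
  k=4: C(7,4)·0.249^4·0.751^3 = 0.056988
Total = 0.539909

0.5399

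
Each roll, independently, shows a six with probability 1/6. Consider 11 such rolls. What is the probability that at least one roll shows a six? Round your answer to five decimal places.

0.86541

P(at least one) = 1 − P(none) = 1 − (1 − 0.166667)^11
= 1 − 0.1345880 = 0.8654120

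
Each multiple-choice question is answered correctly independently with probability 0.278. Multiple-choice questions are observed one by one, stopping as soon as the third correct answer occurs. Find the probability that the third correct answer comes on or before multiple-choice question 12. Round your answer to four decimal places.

0.6909

Finishing within 12 multiple-choice questions ⇔ at least 3 successes in the first 12. With X ~ Binomial(12, 0.278), P(Y ≤ 12) = 1 − P(X ≤ 2).
  k=0: C(12,0)·0.278^0·0.722^12 = 0.020065
  k=1: C(12,1)·0.278^1·0.722^11 = 0.092712
  k=2: C(12,2)·0.278^2·0.722^10 = 0.196339
1 − 0.309116 = 0.690884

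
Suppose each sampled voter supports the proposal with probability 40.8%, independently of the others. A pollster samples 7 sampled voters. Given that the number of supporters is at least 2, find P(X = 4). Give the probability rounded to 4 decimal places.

0.2363

X ~ Binomial(7, 0.408). Want P(X=4 | X≥2) = P(X=4) / P(X≥2).
P(X=4) = C(7,4)·0.408^4·0.592^3 = 0.201221
P(X≥2) = 1 − 0.025483 − 0.122939 = 0.851578
Ratio = 0.201221 / 0.851578 = 0.236292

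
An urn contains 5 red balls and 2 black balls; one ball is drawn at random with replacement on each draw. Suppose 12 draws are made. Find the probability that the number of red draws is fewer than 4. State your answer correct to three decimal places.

X ~ Binomial(12, 0.714286); P(X ≤ 3) = Σ C(12,k) p^k (1−p)^(12−k) over k:
  k=0: C(12,0)·0.714286^0·0.285714^12 = 0.00000
  k=1: C(12,1)·0.714286^1·0.285714^11 = 0.00001
  k=2: C(12,2)·0.714286^2·0.285714^10 = 0.00012
  k=3: C(12,3)·0.714286^3·0.285714^9 = 0.00102
Total = 0.00115

0.001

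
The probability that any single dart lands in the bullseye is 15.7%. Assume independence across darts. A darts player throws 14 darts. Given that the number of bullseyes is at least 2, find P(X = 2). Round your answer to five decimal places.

0.43135

X ~ Binomial(14, 0.157). Want P(X=2 | X≥2) = P(X=2) / P(X≥2).
P(X=2) = C(14,2)·0.157^2·0.843^12 = 0.2889160
P(X≥2) = 1 − 0.0915348 − 0.2386636 = 0.6698017
Ratio = 0.2889160 / 0.6698017 = 0.4313456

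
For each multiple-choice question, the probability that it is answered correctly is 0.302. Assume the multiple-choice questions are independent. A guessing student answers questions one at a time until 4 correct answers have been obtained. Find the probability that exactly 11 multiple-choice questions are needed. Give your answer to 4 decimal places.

0.0806

Y = trial on which the fourth success occurs; negative binomial, r=4, p=0.302.
P(Y=11) = C(10,3) · p^4 · (1−p)^7
= 120 · 0.0083182 · 0.080721 = 0.080574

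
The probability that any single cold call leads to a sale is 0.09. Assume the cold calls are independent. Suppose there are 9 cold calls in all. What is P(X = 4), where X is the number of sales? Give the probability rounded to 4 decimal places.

X ~ Binomial(n=9, p=0.09).
P(X=4) = C(9,4) · p^4 · (1−p)^5
= 126 · 6.561e-05 · 0.62403 = 0.005159

0.0052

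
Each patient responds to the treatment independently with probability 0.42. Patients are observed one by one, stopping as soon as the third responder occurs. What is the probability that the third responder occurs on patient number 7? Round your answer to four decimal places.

0.1258

Y = trial on which the third success occurs; negative binomial, r=3, p=0.42.
P(Y=7) = C(6,2) · p^3 · (1−p)^4
= 15 · 0.074088 · 0.11316 = 0.125762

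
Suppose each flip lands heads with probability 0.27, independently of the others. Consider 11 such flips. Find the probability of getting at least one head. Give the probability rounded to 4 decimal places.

0.9686

P(at least one) = 1 − P(none) = 1 − (1 − 0.27)^11
= 1 − 0.031373 = 0.968627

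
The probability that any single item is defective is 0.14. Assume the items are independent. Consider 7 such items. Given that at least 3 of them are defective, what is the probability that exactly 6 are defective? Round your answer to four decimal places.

X ~ Binomial(7, 0.14). Want P(X=6 | X≥3) = P(X=6) / P(X≥3).
P(X=6) = C(7,6)·0.14^6·0.86^1 = 0.000045
P(X≥3) = 1 − 0.347928 − 0.396476 − 0.193628 = 0.061969
Ratio = 0.000045 / 0.061969 = 0.000731

0.0007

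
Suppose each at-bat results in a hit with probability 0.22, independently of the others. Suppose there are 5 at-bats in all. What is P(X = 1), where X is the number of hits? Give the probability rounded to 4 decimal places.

0.4072

X ~ Binomial(n=5, p=0.22).
P(X=1) = C(5,1) · p^1 · (1−p)^4
= 5 · 0.22 · 0.37015 = 0.407166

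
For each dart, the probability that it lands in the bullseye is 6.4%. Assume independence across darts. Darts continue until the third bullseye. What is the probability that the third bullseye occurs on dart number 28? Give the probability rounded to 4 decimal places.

0.0176

Y = trial on which the third success occurs; negative binomial, r=3, p=0.064.
P(Y=28) = C(27,2) · p^3 · (1−p)^25
= 351 · 0.00026214 · 0.19138 = 0.017609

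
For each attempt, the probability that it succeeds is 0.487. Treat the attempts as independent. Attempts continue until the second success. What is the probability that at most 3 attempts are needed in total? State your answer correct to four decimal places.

Finishing within 3 attempts ⇔ at least 2 successes in the first 3. With X ~ Binomial(3, 0.487), P(Y ≤ 3) = 1 − P(X ≤ 1).
  k=0: C(3,0)·0.487^0·0.513^3 = 0.135006
  k=1: C(3,1)·0.487^1·0.513^2 = 0.384490
1 − 0.519496 = 0.480504

0.4805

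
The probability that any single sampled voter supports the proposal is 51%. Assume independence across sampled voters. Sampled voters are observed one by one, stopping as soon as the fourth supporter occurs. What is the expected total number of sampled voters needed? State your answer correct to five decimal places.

Y = total sampled voters until the fourth success; negative binomial with r=4, p=0.51.
E[Y] = r / p = 4 / 0.51 = 7.8431373

7.84314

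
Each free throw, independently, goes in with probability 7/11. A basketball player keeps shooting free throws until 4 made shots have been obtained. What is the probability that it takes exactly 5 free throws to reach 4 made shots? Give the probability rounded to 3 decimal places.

0.239

Y = trial on which the fourth success occurs; negative binomial, r=4, p=0.636364.
P(Y=5) = C(4,3) · p^4 · (1−p)^1
= 4 · 0.16399 · 0.36364 = 0.23853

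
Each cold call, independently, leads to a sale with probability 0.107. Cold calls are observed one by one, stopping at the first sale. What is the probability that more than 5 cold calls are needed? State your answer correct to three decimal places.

0.568

Y = number of cold calls to the first success; geometric, p = 0.107.
P(Y > 5) = P(first 5 all fail) = (1−p)^5 = 0.56788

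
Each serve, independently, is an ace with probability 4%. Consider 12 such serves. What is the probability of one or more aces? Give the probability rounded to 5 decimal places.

P(at least one) = 1 − P(none) = 1 − (1 − 0.04)^12
= 1 − 0.6127098 = 0.3872902

0.38729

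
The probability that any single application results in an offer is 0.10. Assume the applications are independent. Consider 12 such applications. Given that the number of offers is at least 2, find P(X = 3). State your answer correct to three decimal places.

X ~ Binomial(12, 0.10). Want P(X=3 | X≥2) = P(X=3) / P(X≥2).
P(X=3) = C(12,3)·0.10^3·0.90^9 = 0.08523
P(X≥2) = 1 − 0.28243 − 0.37657 = 0.34100
Ratio = 0.08523 / 0.34100 = 0.24995

0.250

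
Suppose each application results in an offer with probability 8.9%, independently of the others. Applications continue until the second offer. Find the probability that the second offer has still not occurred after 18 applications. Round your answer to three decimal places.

Needing more than 18 applications ⇔ fewer than 2 successes in the first 18. With X ~ Binomial(18, 0.089), P(Y > 18) = P(X ≤ 1).
  k=0: C(18,0)·0.089^0·0.911^18 = 0.18678
  k=1: C(18,1)·0.089^1·0.911^17 = 0.32845
P(X ≤ 1) = 0.51523

0.515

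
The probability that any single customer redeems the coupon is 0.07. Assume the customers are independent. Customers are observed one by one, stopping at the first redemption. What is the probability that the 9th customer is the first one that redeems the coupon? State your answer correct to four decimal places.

Geometric (trials to first success), p = 0.07.
P(Y = 9) = (1−p)^8 · p = 0.55958 · 0.07 = 0.039171

0.0392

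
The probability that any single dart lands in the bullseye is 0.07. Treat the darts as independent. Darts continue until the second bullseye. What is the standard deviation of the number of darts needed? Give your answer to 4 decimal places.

Y = total darts until the second success; negative binomial with r=2, p=0.07.
SD(Y) = √[r(1−p)/p²] = √(379.591837) = 19.483117

19.4831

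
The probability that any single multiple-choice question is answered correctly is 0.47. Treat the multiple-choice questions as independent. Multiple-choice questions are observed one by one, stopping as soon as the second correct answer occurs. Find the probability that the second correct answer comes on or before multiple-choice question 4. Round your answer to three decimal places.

0.641

Finishing within 4 multiple-choice questions ⇔ at least 2 successes in the first 4. With X ~ Binomial(4, 0.47), P(Y ≤ 4) = 1 − P(X ≤ 1).
  k=0: C(4,0)·0.47^0·0.53^4 = 0.07890
  k=1: C(4,1)·0.47^1·0.53^3 = 0.27989
1 − 0.35879 = 0.64121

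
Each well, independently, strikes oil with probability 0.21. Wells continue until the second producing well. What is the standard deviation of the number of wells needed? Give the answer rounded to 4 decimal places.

Y = total wells until the second success; negative binomial with r=2, p=0.21.
SD(Y) = √[r(1−p)/p²] = √(35.827664) = 5.985621

5.9856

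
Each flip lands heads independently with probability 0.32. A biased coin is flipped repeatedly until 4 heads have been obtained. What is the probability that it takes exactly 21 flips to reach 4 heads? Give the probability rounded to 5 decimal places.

0.01699

Y = trial on which the fourth success occurs; negative binomial, r=4, p=0.32.
P(Y=21) = C(20,3) · p^4 · (1−p)^17
= 1140 · 0.010486 · 0.0014212 = 0.0169885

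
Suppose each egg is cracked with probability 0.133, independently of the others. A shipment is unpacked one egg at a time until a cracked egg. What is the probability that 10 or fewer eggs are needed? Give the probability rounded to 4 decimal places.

Y = number of eggs to the first success; geometric, p = 0.133.
P(Y ≤ 10) = 1 − (1−p)^10 = 1 − 0.239989 = 0.760011

0.7600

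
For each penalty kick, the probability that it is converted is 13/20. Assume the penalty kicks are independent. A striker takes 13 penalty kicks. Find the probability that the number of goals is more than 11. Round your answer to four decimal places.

X ~ Binomial(13, 0.65); P(X ≥ 12) = Σ C(13,k) p^k (1−p)^(13−k) over k:
  k=12: C(13,12)·0.65^12·0.35^1 = 0.025880
  k=13: C(13,13)·0.65^13·0.35^0 = 0.003697
Total = 0.029578

0.0296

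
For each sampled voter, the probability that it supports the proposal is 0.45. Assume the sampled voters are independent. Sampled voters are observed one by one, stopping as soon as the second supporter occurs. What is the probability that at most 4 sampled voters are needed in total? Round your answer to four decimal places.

0.6090

Finishing within 4 sampled voters ⇔ at least 2 successes in the first 4. With X ~ Binomial(4, 0.45), P(Y ≤ 4) = 1 − P(X ≤ 1).
  k=0: C(4,0)·0.45^0·0.55^4 = 0.091506
  k=1: C(4,1)·0.45^1·0.55^3 = 0.299475
1 − 0.390981 = 0.609019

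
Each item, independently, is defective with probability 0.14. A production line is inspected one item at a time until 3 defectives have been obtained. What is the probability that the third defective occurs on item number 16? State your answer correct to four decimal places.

0.0406

Y = trial on which the third success occurs; negative binomial, r=3, p=0.14.
P(Y=16) = C(15,2) · p^3 · (1−p)^13
= 105 · 0.002744 · 0.14076 = 0.040556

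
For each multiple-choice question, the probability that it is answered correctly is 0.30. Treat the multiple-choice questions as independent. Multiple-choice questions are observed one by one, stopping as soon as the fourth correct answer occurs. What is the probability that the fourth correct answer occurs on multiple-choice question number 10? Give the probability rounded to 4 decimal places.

Y = trial on which the fourth success occurs; negative binomial, r=4, p=0.30.
P(Y=10) = C(9,3) · p^4 · (1−p)^6
= 84 · 0.0081 · 0.11765 = 0.080048

0.0800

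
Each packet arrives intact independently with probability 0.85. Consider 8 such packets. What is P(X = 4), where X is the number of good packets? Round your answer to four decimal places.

X ~ Binomial(n=8, p=0.85).
P(X=4) = C(8,4) · p^4 · (1−p)^4
= 70 · 0.52201 · 0.00050625 = 0.018499

0.0185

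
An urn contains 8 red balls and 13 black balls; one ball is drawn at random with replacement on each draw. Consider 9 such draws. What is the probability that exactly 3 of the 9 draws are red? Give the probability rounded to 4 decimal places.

X ~ Binomial(n=9, p=0.380952).
P(X=3) = C(9,3) · p^3 · (1−p)^6
= 84 · 0.055286 · 0.056279 = 0.261358

0.2614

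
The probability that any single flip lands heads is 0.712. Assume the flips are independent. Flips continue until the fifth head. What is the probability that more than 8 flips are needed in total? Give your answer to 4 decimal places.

0.1729

Needing more than 8 flips ⇔ fewer than 5 successes in the first 8. With X ~ Binomial(8, 0.712), P(Y > 8) = P(X ≤ 4).
  k=0: C(8,0)·0.712^0·0.288^8 = 0.000047
  k=1: C(8,1)·0.712^1·0.288^7 = 0.000936
  k=2: C(8,2)·0.712^2·0.288^6 = 0.008100
  k=3: C(8,3)·0.712^3·0.288^5 = 0.040049
  k=4: C(8,4)·0.712^4·0.288^4 = 0.123762
P(X ≤ 4) = 0.172894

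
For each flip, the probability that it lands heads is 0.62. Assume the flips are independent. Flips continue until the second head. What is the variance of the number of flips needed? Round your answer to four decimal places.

1.9771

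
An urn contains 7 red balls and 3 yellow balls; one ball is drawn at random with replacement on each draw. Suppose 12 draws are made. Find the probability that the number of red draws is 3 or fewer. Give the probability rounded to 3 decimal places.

X ~ Binomial(12, 0.70); P(X ≤ 3) = Σ C(12,k) p^k (1−p)^(12−k) over k:
  k=0: C(12,0)·0.70^0·0.30^12 = 0.00000
  k=1: C(12,1)·0.70^1·0.30^11 = 0.00001
  k=2: C(12,2)·0.70^2·0.30^10 = 0.00019
  k=3: C(12,3)·0.70^3·0.30^9 = 0.00149
Total = 0.00169

0.002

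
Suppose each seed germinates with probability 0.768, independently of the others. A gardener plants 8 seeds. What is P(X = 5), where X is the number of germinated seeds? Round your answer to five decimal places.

0.18683

X ~ Binomial(n=8, p=0.768).
P(X=5) = C(8,5) · p^5 · (1−p)^3
= 56 · 0.26718 · 0.012487 = 0.1868349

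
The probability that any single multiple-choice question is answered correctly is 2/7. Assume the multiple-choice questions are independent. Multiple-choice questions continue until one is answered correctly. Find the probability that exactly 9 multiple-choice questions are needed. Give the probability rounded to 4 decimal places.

Geometric (trials to first success), p = 0.285714.
P(Y = 9) = (1−p)^8 · p = 0.06776 · 0.285714 = 0.019360

0.0194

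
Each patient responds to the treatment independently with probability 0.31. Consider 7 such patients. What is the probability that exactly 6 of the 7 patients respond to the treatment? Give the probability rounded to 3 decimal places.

X ~ Binomial(n=7, p=0.31).
P(X=6) = C(7,6) · p^6 · (1−p)^1
= 7 · 0.0008875 · 0.69 = 0.00429

0.004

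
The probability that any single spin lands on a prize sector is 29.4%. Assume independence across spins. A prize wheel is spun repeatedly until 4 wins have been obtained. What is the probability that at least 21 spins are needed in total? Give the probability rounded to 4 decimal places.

Needing more than 20 spins ⇔ fewer than 4 successes in the first 20. With X ~ Binomial(20, 0.294), P(Y > 20) = P(X ≤ 3).
  k=0: C(20,0)·0.294^0·0.706^20 = 0.000946
  k=1: C(20,1)·0.294^1·0.706^19 = 0.007883
  k=2: C(20,2)·0.294^2·0.706^18 = 0.031184
  k=3: C(20,3)·0.294^3·0.706^17 = 0.077916
P(X ≤ 3) = 0.117929

0.1179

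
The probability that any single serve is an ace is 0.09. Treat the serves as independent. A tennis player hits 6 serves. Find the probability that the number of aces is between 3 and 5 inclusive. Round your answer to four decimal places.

X ~ Binomial(6, 0.09); P(3 ≤ X ≤ 5) = Σ C(6,k) p^k (1−p)^(6−k) over k:
  k=3: C(6,3)·0.09^3·0.91^3 = 0.010987
  k=4: C(6,4)·0.09^4·0.91^2 = 0.000815
  k=5: C(6,5)·0.09^5·0.91^1 = 0.000032
Total = 0.011834

0.0118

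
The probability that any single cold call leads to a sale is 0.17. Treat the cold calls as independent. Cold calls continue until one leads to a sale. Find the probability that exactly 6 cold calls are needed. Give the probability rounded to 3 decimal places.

Geometric (trials to first success), p = 0.17.
P(Y = 6) = (1−p)^5 · p = 0.3939 · 0.17 = 0.06696

0.067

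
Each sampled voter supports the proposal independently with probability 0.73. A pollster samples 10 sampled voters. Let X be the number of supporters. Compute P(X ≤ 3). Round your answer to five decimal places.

0.00562

X ~ Binomial(10, 0.73); P(X ≤ 3) = Σ C(10,k) p^k (1−p)^(10−k) over k:
  k=0: C(10,0)·0.73^0·0.27^10 = 0.0000021
  k=1: C(10,1)·0.73^1·0.27^9 = 0.0000557
  k=2: C(10,2)·0.73^2·0.27^8 = 0.0006773
  k=3: C(10,3)·0.73^3·0.27^7 = 0.0048831
Total = 0.0056181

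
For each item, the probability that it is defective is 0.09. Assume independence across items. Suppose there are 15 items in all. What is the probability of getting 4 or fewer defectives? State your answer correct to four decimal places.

0.9918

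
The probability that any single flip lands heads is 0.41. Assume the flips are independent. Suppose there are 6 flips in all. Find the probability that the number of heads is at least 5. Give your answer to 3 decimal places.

X ~ Binomial(6, 0.41); P(X ≥ 5) = Σ C(6,k) p^k (1−p)^(6−k) over k:
  k=5: C(6,5)·0.41^5·0.59^1 = 0.04101
  k=6: C(6,6)·0.41^6·0.59^0 = 0.00475
Total = 0.04576

0.046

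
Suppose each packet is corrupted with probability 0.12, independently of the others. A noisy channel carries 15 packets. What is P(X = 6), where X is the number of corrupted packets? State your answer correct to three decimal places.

0.005

X ~ Binomial(n=15, p=0.12).
P(X=6) = C(15,6) · p^6 · (1−p)^9
= 5005 · 2.986e-06 · 0.31648 = 0.00473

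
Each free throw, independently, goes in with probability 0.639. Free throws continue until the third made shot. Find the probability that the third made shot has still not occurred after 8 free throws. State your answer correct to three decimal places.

0.030

Needing more than 8 free throws ⇔ fewer than 3 successes in the first 8. With X ~ Binomial(8, 0.639), P(Y > 8) = P(X ≤ 2).
  k=0: C(8,0)·0.639^0·0.361^8 = 0.00029
  k=1: C(8,1)·0.639^1·0.361^7 = 0.00408
  k=2: C(8,2)·0.639^2·0.361^6 = 0.02530
P(X ≤ 2) = 0.02968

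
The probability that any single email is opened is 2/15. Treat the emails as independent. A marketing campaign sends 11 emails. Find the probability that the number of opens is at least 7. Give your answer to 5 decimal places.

X ~ Binomial(11, 0.133333); P(X ≥ 7) = Σ C(11,k) p^k (1−p)^(11−k) over k:
  k=7: C(11,7)·0.133333^7·0.866667^4 = 0.0001395
  k=8: C(11,8)·0.133333^8·0.866667^3 = 0.0000107
  k=9: C(11,9)·0.133333^9·0.866667^2 = 0.0000006
  k=10: C(11,10)·0.133333^10·0.866667^1 = 0.0000000
  k=11: C(11,11)·0.133333^11·0.866667^0 = 0.0000000
Total = 0.0001508

0.00015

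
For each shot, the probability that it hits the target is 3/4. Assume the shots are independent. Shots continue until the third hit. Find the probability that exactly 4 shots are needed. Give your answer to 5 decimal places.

Y = trial on which the third success occurs; negative binomial, r=3, p=0.75.
P(Y=4) = C(3,2) · p^3 · (1−p)^1
= 3 · 0.42188 · 0.25 = 0.3164062

0.31641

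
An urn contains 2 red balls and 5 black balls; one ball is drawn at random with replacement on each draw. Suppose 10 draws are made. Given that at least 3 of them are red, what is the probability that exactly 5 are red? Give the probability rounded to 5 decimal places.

0.15428

X ~ Binomial(10, 0.285714). Want P(X=5 | X≥3) = P(X=5) / P(X≥3).
P(X=5) = C(10,5)·0.285714^5·0.714286^5 = 0.0892114
P(X≥3) = 1 − 0.0345716 − 0.1382865 − 0.2489156 = 0.5782263
Ratio = 0.0892114 / 0.5782263 = 0.1542845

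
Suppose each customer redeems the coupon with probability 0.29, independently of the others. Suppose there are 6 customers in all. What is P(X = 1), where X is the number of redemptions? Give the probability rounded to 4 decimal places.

0.3139

X ~ Binomial(n=6, p=0.29).
P(X=1) = C(6,1) · p^1 · (1−p)^5
= 6 · 0.29 · 0.18042 = 0.313936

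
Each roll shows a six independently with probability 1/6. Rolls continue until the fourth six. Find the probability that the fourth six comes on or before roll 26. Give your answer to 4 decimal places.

0.6506

Finishing within 26 rolls ⇔ at least 4 successes in the first 26. With X ~ Binomial(26, 0.166667), P(Y ≤ 26) = 1 − P(X ≤ 3).
  k=0: C(26,0)·0.166667^0·0.833333^26 = 0.008735
  k=1: C(26,1)·0.166667^1·0.833333^25 = 0.045425
  k=2: C(26,2)·0.166667^2·0.833333^24 = 0.113561
  k=3: C(26,3)·0.166667^3·0.833333^23 = 0.181698
1 − 0.349420 = 0.650580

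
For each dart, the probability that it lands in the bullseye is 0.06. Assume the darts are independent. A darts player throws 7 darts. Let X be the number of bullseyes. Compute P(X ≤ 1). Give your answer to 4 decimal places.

0.9382

X ~ Binomial(7, 0.06); P(X ≤ 1) = Σ C(7,k) p^k (1−p)^(7−k) over k:
  k=0: C(7,0)·0.06^0·0.94^7 = 0.648478
  k=1: C(7,1)·0.06^1·0.94^6 = 0.289745
Total = 0.938223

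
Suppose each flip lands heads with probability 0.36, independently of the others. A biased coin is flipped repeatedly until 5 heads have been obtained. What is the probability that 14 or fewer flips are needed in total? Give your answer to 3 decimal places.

Finishing within 14 flips ⇔ at least 5 successes in the first 14. With X ~ Binomial(14, 0.36), P(Y ≤ 14) = 1 − P(X ≤ 4).
  k=0: C(14,0)·0.36^0·0.64^14 = 0.00193
  k=1: C(14,1)·0.36^1·0.64^13 = 0.01523
  k=2: C(14,2)·0.36^2·0.64^12 = 0.05569
  k=3: C(14,3)·0.36^3·0.64^11 = 0.12531
  k=4: C(14,4)·0.36^4·0.64^10 = 0.19384
1 − 0.39201 = 0.60799

0.608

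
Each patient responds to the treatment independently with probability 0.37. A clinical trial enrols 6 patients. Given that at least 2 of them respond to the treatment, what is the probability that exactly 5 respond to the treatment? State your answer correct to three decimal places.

0.037

X ~ Binomial(6, 0.37). Want P(X=5 | X≥2) = P(X=5) / P(X≥2).
P(X=5) = C(6,5)·0.37^5·0.63^1 = 0.02621
P(X≥2) = 1 − 0.06252 − 0.22032 = 0.71716
Ratio = 0.02621 / 0.71716 = 0.03655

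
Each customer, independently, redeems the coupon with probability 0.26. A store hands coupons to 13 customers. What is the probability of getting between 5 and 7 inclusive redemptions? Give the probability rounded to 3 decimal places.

X ~ Binomial(13, 0.26); P(5 ≤ X ≤ 7) = Σ C(13,k) p^k (1−p)^(13−k) over k:
  k=5: C(13,5)·0.26^5·0.74^8 = 0.13750
  k=6: C(13,6)·0.26^6·0.74^7 = 0.06441
  k=7: C(13,7)·0.26^7·0.74^6 = 0.02263
Total = 0.22454

0.225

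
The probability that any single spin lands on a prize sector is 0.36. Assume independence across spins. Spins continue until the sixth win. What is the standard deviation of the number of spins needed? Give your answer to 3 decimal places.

Y = total spins until the sixth success; negative binomial with r=6, p=0.36.
SD(Y) = √[r(1−p)/p²] = √(29.62963) = 5.44331

5.443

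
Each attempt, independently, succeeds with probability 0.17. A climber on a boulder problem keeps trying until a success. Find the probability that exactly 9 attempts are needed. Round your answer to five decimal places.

0.03829

Geometric (trials to first success), p = 0.17.
P(Y = 9) = (1−p)^8 · p = 0.22523 · 0.17 = 0.0382890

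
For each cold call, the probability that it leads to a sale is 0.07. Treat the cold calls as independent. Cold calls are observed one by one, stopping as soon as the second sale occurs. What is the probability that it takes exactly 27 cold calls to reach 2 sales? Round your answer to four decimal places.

0.0208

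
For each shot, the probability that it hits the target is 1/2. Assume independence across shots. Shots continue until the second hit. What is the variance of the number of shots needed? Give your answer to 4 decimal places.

Y = total shots until the second success; negative binomial with r=2, p=0.50.
Var(Y) = r(1−p)/p² = 2·0.50 / 0.50² = 4.000000

4.0000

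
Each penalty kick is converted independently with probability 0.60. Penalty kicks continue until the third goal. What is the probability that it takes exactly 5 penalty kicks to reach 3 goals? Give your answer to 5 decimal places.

0.20736

Y = trial on which the third success occurs; negative binomial, r=3, p=0.60.
P(Y=5) = C(4,2) · p^3 · (1−p)^2
= 6 · 0.216 · 0.16 = 0.2073600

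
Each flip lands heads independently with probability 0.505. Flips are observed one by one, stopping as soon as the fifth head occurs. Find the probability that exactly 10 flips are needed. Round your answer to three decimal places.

0.123

Y = trial on which the fifth success occurs; negative binomial, r=5, p=0.505.
P(Y=10) = C(9,4) · p^5 · (1−p)^5
= 126 · 0.032844 · 0.029718 = 0.12299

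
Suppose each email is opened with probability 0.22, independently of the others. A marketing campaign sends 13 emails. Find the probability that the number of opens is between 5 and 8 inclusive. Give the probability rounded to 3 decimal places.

X ~ Binomial(13, 0.22); P(5 ≤ X ≤ 8) = Σ C(13,k) p^k (1−p)^(13−k) over k:
  k=5: C(13,5)·0.22^5·0.78^8 = 0.09088
  k=6: C(13,6)·0.22^6·0.78^7 = 0.03418
  k=7: C(13,7)·0.22^7·0.78^6 = 0.00964
  k=8: C(13,8)·0.22^8·0.78^5 = 0.00204
Total = 0.13673

0.137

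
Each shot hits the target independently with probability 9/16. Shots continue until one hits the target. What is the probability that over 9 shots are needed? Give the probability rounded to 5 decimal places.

Y = number of shots to the first success; geometric, p = 0.5625.
P(Y > 9) = P(first 9 all fail) = (1−p)^9 = 0.0005872

0.00059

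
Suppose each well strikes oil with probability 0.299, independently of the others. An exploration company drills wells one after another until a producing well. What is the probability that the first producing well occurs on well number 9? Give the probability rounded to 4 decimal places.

Geometric (trials to first success), p = 0.299.
P(Y = 9) = (1−p)^8 · p = 0.05831 · 0.299 = 0.017435

0.0174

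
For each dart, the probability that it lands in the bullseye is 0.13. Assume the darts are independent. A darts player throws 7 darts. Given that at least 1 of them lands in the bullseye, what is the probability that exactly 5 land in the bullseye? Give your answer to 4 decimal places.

0.0009

X ~ Binomial(7, 0.13). Want P(X=5 | X≥1) = P(X=5) / P(X≥1).
P(X=5) = C(7,5)·0.13^5·0.87^2 = 0.000590
P(X≥1) = 1 − 0.377255 = 0.622745
Ratio = 0.000590 / 0.622745 = 0.000948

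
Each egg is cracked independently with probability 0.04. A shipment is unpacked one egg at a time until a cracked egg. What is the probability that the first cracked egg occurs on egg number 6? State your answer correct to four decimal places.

0.0326

Geometric (trials to first success), p = 0.04.
P(Y = 6) = (1−p)^5 · p = 0.81537 · 0.04 = 0.032615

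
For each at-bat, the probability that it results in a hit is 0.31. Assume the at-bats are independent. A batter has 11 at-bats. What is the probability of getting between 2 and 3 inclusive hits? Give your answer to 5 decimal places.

X ~ Binomial(11, 0.31); P(2 ≤ X ≤ 3) = Σ C(11,k) p^k (1−p)^(11−k) over k:
  k=2: C(11,2)·0.31^2·0.69^9 = 0.1873820
  k=3: C(11,3)·0.31^3·0.69^8 = 0.2525584
Total = 0.4399404

0.43994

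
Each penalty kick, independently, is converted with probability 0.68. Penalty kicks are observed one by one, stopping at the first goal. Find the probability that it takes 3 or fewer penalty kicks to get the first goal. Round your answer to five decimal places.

Y = number of penalty kicks to the first success; geometric, p = 0.68.
P(Y ≤ 3) = 1 − (1−p)^3 = 1 − 0.0327680 = 0.9672320

0.96723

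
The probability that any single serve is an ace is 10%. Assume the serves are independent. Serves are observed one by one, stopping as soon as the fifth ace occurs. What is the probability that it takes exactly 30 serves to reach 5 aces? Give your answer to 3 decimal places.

Y = trial on which the fifth success occurs; negative binomial, r=5, p=0.10.
P(Y=30) = C(29,4) · p^5 · (1−p)^25
= 23751 · 1e-05 · 0.07179 = 0.01705

0.017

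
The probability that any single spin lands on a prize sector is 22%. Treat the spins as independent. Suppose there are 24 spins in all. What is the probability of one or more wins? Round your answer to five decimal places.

P(at least one) = 1 − P(none) = 1 − (1 − 0.22)^24
= 1 − 0.0025720 = 0.9974280

0.99743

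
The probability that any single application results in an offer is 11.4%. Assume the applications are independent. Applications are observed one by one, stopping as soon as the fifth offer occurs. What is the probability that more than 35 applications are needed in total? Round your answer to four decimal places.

0.6312

Needing more than 35 applications ⇔ fewer than 5 successes in the first 35. With X ~ Binomial(35, 0.114), P(Y > 35) = P(X ≤ 4).
  k=0: C(35,0)·0.114^0·0.886^35 = 0.014460
  k=1: C(35,1)·0.114^1·0.886^34 = 0.065121
  k=2: C(35,2)·0.114^2·0.886^33 = 0.142442
  k=3: C(35,3)·0.114^3·0.886^32 = 0.201606
  k=4: C(35,4)·0.114^4·0.886^31 = 0.207522
P(X ≤ 4) = 0.631152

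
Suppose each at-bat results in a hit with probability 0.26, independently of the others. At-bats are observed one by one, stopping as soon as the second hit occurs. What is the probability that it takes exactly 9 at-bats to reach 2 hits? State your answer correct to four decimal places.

Y = trial on which the second success occurs; negative binomial, r=2, p=0.26.
P(Y=9) = C(8,1) · p^2 · (1−p)^7
= 8 · 0.0676 · 0.12151 = 0.065714

0.0657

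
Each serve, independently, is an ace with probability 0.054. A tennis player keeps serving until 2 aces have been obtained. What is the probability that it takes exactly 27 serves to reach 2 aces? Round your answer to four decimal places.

0.0189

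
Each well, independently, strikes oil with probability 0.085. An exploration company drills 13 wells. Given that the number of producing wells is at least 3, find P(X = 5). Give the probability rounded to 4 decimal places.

0.0304

X ~ Binomial(13, 0.085). Want P(X=5 | X≥3) = P(X=5) / P(X≥3).
P(X=5) = C(13,5)·0.085^5·0.915^8 = 0.002806
P(X≥3) = 1 − 0.315119 − 0.380553 − 0.212112 = 0.092216
Ratio = 0.002806 / 0.092216 = 0.030425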